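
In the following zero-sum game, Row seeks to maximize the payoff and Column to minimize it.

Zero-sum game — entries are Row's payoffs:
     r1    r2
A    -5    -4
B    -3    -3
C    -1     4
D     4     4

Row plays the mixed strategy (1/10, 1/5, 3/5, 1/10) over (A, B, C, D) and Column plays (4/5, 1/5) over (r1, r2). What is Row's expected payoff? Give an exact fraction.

-17/25

Against (4/5, 1/5), each row's expected payoff is A: -24/5; B: -3; C: 0; D: 4.
Taking the (1/10, 1/5, 3/5, 1/10)-weighted average: (1/10)·(-24/5) + (1/5)·(-3) + (3/5)·(0) + (1/10)·(4) = -17/25.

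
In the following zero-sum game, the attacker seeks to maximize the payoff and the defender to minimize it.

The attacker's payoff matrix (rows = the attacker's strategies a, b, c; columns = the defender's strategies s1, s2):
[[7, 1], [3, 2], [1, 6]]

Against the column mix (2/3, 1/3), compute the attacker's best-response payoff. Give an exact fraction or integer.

5

a: (7)·(2/3) + (1)·(1/3) = 5.
b: (3)·(2/3) + (2)·(1/3) = 8/3.
c: (1)·(2/3) + (6)·(1/3) = 8/3.
The best pure response is a with expected payoff 5.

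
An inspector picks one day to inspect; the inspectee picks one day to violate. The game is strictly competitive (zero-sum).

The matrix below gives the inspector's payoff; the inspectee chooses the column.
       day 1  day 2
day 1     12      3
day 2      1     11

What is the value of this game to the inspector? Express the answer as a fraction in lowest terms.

129/19

Row minima are 3 and 1, so the inspector's maximin is 3; column maxima are 12 and 11, so the inspectee's minimax is 11. These differ, so the equilibrium is in mixed strategies.
Let the inspector play day 1 with probability p. The inspectee is indifferent when 12p + (1−p) = 3p + 11(1−p), giving p = 10/19.
Let the inspectee play day 1 with probability q. The inspector is indifferent when 12q + 3(1−q) = q + 11(1−q), giving q = 8/19.
The value is 12·(8/19) + (3)·(11/19) = 129/19.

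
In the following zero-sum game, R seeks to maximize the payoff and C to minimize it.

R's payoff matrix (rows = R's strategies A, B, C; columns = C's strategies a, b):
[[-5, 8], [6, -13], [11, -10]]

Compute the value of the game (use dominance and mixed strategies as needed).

19/17

Row B is strictly dominated by row C, so R never plays it.
The remaining 2×2 game on (A, C) × (a, b) has no saddle point. Let R play A with probability p; indifference gives −5p + 11(1−p) = 8p − 10(1−p), so p = 21/34.
Similarly C's optimal q on a is 9/17, and the value is -5·(9/17) + (8)·(8/17) = 19/17.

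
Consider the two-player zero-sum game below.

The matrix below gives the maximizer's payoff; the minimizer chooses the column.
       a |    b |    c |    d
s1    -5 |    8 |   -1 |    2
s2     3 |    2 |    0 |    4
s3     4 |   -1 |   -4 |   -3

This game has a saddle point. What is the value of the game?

0

Row minima: -5, 0, -4 → the maximizer's maximin is 0.
Column maxima: 4, 8, 0, 4 → the minimizer's minimax is 0.
They coincide at (s2, c), so the value is 0.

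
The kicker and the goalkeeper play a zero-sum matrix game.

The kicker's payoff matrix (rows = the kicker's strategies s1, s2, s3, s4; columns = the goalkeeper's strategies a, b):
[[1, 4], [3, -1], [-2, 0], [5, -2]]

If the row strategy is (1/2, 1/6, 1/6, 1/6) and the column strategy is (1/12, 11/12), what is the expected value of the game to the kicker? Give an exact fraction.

3/2

Against (1/12, 11/12), each row's expected payoff is s1: 15/4; s2: -2/3; s3: -1/6; s4: -17/12.
Taking the (1/2, 1/6, 1/6, 1/6)-weighted average: (1/2)·(15/4) + (1/6)·(-2/3) + (1/6)·(-1/6) + (1/6)·(-17/12) = 3/2.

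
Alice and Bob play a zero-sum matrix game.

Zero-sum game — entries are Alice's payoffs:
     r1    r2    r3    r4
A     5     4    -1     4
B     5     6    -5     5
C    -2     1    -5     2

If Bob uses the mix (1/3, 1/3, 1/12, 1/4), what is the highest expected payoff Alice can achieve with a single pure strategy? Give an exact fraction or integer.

9/2

A: (5)·(1/3) + (4)·(1/3) + (-1)·(1/12) + (4)·(1/4) = 47/12.
B: (5)·(1/3) + (6)·(1/3) + (-5)·(1/12) + (5)·(1/4) = 9/2.
C: (-2)·(1/3) + (1)·(1/3) + (-5)·(1/12) + (2)·(1/4) = -1/4.
The best pure response is B with expected payoff 9/2.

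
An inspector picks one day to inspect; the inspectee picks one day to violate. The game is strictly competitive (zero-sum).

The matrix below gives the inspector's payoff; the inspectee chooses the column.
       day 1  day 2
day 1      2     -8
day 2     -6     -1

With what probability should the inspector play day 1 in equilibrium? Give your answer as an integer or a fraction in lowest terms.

1/3

Row minima are -8 and -6, so the inspector's maximin is -6; column maxima are 2 and -1, so the inspectee's minimax is -1. These differ, so the equilibrium is in mixed strategies.
Let the inspector play day 1 with probability p. The inspectee is indifferent when 2p − 6(1−p) = −8p − (1−p), giving p = 1/3.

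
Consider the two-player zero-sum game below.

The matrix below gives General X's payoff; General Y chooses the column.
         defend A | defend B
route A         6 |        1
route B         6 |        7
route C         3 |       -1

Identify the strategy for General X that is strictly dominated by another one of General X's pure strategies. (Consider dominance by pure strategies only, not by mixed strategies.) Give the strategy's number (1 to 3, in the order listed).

Compare route C with route A: 6 > 3, 1 > -1.
So route A strictly dominates route C for General X; route C is strictly dominated.

3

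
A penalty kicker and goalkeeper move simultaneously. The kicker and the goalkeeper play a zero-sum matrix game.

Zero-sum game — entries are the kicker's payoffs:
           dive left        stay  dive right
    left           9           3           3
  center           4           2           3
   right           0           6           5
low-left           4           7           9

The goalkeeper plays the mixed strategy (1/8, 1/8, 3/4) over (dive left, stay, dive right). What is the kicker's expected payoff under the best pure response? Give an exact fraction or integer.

left: (9)·(1/8) + (3)·(1/8) + (3)·(3/4) = 15/4.
center: (4)·(1/8) + (2)·(1/8) + (3)·(3/4) = 3.
right: (0)·(1/8) + (6)·(1/8) + (5)·(3/4) = 9/2.
low-left: (4)·(1/8) + (7)·(1/8) + (9)·(3/4) = 65/8.
The best pure response is low-left with expected payoff 65/8.

65/8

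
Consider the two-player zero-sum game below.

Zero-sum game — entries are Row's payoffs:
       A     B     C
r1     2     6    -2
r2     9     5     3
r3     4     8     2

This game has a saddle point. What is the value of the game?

3

Row minima: -2, 3, 2 → Row's maximin is 3.
Column maxima: 9, 8, 3 → Column's minimax is 3.
They coincide at (r2, C), so the value is 3.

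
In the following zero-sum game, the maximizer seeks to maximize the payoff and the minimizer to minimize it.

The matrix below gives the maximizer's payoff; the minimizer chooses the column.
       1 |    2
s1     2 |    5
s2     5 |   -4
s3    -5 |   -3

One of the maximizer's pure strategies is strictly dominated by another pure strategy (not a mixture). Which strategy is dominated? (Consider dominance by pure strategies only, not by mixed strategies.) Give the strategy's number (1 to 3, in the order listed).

3

Compare s3 with s1: 2 > -5, 5 > -3.
So s1 strictly dominates s3 for the maximizer; s3 is strictly dominated.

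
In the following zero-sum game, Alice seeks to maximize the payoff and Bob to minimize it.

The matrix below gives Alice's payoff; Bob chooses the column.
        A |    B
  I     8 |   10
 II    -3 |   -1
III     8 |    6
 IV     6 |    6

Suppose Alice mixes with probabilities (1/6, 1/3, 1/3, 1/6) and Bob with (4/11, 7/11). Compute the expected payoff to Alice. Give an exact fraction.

Against (4/11, 7/11), each row's expected payoff is I: 102/11; II: -19/11; III: 74/11; IV: 6.
Taking the (1/6, 1/3, 1/3, 1/6)-weighted average: (1/6)·(102/11) + (1/3)·(-19/11) + (1/3)·(74/11) + (1/6)·(6) = 139/33.

139/33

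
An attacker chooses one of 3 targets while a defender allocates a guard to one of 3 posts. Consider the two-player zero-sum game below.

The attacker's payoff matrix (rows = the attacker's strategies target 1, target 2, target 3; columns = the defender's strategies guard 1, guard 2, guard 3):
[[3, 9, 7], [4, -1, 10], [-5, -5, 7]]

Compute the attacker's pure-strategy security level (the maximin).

The worst-case payoff for each row is target 1: 3, target 2: -1, target 3: -5.
The best of these is 3.

3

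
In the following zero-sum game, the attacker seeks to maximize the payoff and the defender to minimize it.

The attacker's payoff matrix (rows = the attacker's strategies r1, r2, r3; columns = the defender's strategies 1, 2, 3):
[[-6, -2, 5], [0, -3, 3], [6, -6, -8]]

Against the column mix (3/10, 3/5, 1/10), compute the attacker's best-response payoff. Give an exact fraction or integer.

r1: (-6)·(3/10) + (-2)·(3/5) + (5)·(1/10) = -5/2.
r2: (0)·(3/10) + (-3)·(3/5) + (3)·(1/10) = -3/2.
r3: (6)·(3/10) + (-6)·(3/5) + (-8)·(1/10) = -13/5.
The best pure response is r2 with expected payoff -3/2.

-3/2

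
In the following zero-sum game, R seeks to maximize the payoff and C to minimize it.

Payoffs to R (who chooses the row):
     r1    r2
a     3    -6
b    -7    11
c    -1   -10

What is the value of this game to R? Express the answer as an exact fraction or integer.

Row c is strictly dominated by row a, so R never plays it.
The remaining 2×2 game on (a, b) × (r1, r2) has no saddle point. Let R play a with probability p; indifference gives 3p − 7(1−p) = −6p + 11(1−p), so p = 2/3.
Similarly C's optimal q on r1 is 17/27, and the value is 3·(17/27) + (-6)·(10/27) = -1/3.

-1/3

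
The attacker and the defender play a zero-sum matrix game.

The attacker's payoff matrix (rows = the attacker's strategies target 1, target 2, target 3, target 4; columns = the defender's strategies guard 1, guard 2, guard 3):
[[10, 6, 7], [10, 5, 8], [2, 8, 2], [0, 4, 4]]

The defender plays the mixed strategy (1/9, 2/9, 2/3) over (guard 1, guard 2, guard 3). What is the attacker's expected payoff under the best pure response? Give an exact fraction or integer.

target 1: (10)·(1/9) + (6)·(2/9) + (7)·(2/3) = 64/9.
target 2: (10)·(1/9) + (5)·(2/9) + (8)·(2/3) = 68/9.
target 3: (2)·(1/9) + (8)·(2/9) + (2)·(2/3) = 10/3.
target 4: (0)·(1/9) + (4)·(2/9) + (4)·(2/3) = 32/9.
The best pure response is target 2 with expected payoff 68/9.

68/9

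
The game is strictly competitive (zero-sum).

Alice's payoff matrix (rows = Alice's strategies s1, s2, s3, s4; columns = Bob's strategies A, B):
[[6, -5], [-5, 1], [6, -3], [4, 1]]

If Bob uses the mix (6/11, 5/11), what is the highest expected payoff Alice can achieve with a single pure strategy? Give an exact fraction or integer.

29/11

s1: (6)·(6/11) + (-5)·(5/11) = 1.
s2: (-5)·(6/11) + (1)·(5/11) = -25/11.
s3: (6)·(6/11) + (-3)·(5/11) = 21/11.
s4: (4)·(6/11) + (1)·(5/11) = 29/11.
The best pure response is s4 with expected payoff 29/11.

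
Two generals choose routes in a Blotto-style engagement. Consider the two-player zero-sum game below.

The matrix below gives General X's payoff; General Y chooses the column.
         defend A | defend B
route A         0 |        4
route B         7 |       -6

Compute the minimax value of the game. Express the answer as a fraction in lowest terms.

Row minima are 0 and -6, so General X's maximin is 0; column maxima are 7 and 4, so General Y's minimax is 4. These differ, so the equilibrium is in mixed strategies.
Let General X play route A with probability p. General Y is indifferent when 7(1−p) = 4p − 6(1−p), giving p = 13/17.
Let General Y play defend A with probability q. General X is indifferent when 4(1−q) = 7q − 6(1−q), giving q = 10/17.
The value is 0·(10/17) + (4)·(7/17) = 28/17.

28/17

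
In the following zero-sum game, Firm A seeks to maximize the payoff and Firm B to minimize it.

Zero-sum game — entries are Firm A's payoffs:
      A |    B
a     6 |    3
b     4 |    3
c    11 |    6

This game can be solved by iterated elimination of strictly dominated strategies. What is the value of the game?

Column A is strictly dominated by B for Firm B (3<6, 3<4, 6<11); eliminate A.
Row b is strictly dominated by row c (6>3); eliminate b.
Row a is strictly dominated by row c (6>3); eliminate a.
Only (c, B) remains, with payoff 6.

6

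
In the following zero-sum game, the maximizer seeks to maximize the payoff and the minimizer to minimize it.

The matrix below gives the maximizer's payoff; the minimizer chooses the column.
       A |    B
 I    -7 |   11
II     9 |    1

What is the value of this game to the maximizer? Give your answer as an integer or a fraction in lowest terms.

53/13

Row minima are -7 and 1, so the maximizer's maximin is 1; column maxima are 9 and 11, so the minimizer's minimax is 9. These differ, so the equilibrium is in mixed strategies.
Let the maximizer play I with probability p. The minimizer is indifferent when −7p + 9(1−p) = 11p + (1−p), giving p = 4/13.
Let the minimizer play A with probability q. The maximizer is indifferent when −7q + 11(1−q) = 9q + (1−q), giving q = 5/13.
The value is -7·(5/13) + (11)·(8/13) = 53/13.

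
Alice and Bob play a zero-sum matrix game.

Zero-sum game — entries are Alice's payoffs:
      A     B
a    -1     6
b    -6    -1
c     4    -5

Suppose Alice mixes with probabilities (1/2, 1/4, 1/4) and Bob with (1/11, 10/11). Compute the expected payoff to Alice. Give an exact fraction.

14/11

Against (1/11, 10/11), each row's expected payoff is a: 59/11; b: -16/11; c: -46/11.
Taking the (1/2, 1/4, 1/4)-weighted average: (1/2)·(59/11) + (1/4)·(-16/11) + (1/4)·(-46/11) = 14/11.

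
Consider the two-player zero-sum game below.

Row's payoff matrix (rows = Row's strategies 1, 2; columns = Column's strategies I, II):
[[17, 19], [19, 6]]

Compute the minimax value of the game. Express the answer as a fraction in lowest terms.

259/15

Row minima are 17 and 6, so Row's maximin is 17; column maxima are 19 and 19, so Column's minimax is 19. These differ, so the equilibrium is in mixed strategies.
Let Row play 1 with probability p. Column is indifferent when 17p + 19(1−p) = 19p + 6(1−p), giving p = 13/15.
Let Column play I with probability q. Row is indifferent when 17q + 19(1−q) = 19q + 6(1−q), giving q = 13/15.
The value is 17·(13/15) + (19)·(2/15) = 259/15.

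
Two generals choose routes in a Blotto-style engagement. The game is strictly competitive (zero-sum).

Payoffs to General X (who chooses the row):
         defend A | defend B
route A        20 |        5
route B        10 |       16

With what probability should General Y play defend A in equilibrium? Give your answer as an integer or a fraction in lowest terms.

11/21

Row minima are 5 and 10, so General X's maximin is 10; column maxima are 20 and 16, so General Y's minimax is 16. These differ, so the equilibrium is in mixed strategies.
Let General Y play defend A with probability q. General X is indifferent when 20q + 5(1−q) = 10q + 16(1−q), giving q = 11/21.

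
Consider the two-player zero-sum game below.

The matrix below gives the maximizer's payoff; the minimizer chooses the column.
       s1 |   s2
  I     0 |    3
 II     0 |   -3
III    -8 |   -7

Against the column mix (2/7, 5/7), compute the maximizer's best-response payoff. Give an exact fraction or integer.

I: (0)·(2/7) + (3)·(5/7) = 15/7.
II: (0)·(2/7) + (-3)·(5/7) = -15/7.
III: (-8)·(2/7) + (-7)·(5/7) = -51/7.
The best pure response is I with expected payoff 15/7.

15/7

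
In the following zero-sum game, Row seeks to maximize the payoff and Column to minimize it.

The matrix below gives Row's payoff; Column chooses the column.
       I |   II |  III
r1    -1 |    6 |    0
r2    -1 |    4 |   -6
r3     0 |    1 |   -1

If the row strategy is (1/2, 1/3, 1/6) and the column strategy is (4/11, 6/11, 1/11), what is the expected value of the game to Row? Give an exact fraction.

Against (4/11, 6/11, 1/11), each row's expected payoff is r1: 32/11; r2: 14/11; r3: 5/11.
Taking the (1/2, 1/3, 1/6)-weighted average: (1/2)·(32/11) + (1/3)·(14/11) + (1/6)·(5/11) = 43/22.

43/22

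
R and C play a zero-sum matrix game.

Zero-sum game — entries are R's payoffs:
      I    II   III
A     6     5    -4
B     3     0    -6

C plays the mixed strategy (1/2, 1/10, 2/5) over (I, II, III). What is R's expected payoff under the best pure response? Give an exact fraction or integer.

19/10

A: (6)·(1/2) + (5)·(1/10) + (-4)·(2/5) = 19/10.
B: (3)·(1/2) + (0)·(1/10) + (-6)·(2/5) = -9/10.
The best pure response is A with expected payoff 19/10.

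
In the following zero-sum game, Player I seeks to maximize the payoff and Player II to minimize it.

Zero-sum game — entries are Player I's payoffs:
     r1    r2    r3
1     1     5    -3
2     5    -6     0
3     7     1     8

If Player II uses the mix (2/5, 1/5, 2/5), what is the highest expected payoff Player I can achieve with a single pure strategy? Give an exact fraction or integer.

31/5

1: (1)·(2/5) + (5)·(1/5) + (-3)·(2/5) = 1/5.
2: (5)·(2/5) + (-6)·(1/5) + (0)·(2/5) = 4/5.
3: (7)·(2/5) + (1)·(1/5) + (8)·(2/5) = 31/5.
The best pure response is 3 with expected payoff 31/5.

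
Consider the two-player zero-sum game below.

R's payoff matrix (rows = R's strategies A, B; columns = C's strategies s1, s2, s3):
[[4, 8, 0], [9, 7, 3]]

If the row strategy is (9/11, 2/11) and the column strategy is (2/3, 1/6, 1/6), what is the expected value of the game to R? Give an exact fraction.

Against (2/3, 1/6, 1/6), each row's expected payoff is A: 4; B: 23/3.
Taking the (9/11, 2/11)-weighted average: (9/11)·(4) + (2/11)·(23/3) = 14/3.

14/3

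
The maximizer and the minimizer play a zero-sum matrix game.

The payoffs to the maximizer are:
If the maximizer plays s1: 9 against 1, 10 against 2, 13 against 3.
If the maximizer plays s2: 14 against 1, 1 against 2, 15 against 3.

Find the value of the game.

Column 3 is strictly dominated by 1 for the minimizer (it gives the maximizer more in every row).
The remaining 2×2 game on (s1, s2) × (1, 2) has no saddle point. Let the maximizer play s1 with probability p; indifference gives 9p + 14(1−p) = 10p + (1−p), so p = 13/14.
Similarly the minimizer's optimal q on 1 is 9/14, and the value is 9·(9/14) + (10)·(5/14) = 131/14.

131/14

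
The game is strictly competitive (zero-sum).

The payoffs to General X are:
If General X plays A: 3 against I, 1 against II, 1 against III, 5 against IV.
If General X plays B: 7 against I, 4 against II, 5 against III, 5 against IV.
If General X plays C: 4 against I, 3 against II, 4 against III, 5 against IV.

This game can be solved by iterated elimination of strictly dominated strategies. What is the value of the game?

4

Column I is strictly dominated by II for General Y (1<3, 4<7, 3<4); eliminate I.
Column IV is strictly dominated by II for General Y (1<5, 4<5, 3<5); eliminate IV.
Row C is strictly dominated by row B (4>3, 5>4); eliminate C.
Row A is strictly dominated by row B (4>1, 5>1); eliminate A.
Column III is strictly dominated by II for General Y (4<5); eliminate III.
Only (B, II) remains, with payoff 4.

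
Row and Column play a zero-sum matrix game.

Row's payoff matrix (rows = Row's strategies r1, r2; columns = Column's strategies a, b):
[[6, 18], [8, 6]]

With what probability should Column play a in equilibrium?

6/7

Row minima are 6 and 6, so Row's maximin is 6; column maxima are 8 and 18, so Column's minimax is 8. These differ, so the equilibrium is in mixed strategies.
Let Column play a with probability q. Row is indifferent when 6q + 18(1−q) = 8q + 6(1−q), giving q = 6/7.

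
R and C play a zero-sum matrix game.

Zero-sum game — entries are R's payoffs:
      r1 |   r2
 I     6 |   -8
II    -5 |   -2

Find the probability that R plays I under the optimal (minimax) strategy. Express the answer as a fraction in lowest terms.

Row minima are -8 and -5, so R's maximin is -5; column maxima are 6 and -2, so C's minimax is -2. These differ, so the equilibrium is in mixed strategies.
Let R play I with probability p. C is indifferent when 6p − 5(1−p) = −8p − 2(1−p), giving p = 3/17.

3/17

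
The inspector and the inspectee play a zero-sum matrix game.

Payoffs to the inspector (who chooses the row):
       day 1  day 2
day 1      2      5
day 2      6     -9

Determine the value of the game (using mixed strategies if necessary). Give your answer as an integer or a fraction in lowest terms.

8/3

Row minima are 2 and -9, so the inspector's maximin is 2; column maxima are 6 and 5, so the inspectee's minimax is 5. These differ, so the equilibrium is in mixed strategies.
Let the inspector play day 1 with probability p. The inspectee is indifferent when 2p + 6(1−p) = 5p − 9(1−p), giving p = 5/6.
Let the inspectee play day 1 with probability q. The inspector is indifferent when 2q + 5(1−q) = 6q − 9(1−q), giving q = 7/9.
The value is 2·(7/9) + (5)·(2/9) = 8/3.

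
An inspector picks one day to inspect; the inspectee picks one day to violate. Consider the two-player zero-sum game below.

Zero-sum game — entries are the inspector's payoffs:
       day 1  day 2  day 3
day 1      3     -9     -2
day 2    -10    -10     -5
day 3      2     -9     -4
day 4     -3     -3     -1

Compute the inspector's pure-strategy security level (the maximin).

-3

The worst-case payoff for each row is day 1: -9, day 2: -10, day 3: -9, day 4: -3.
The best of these is -3.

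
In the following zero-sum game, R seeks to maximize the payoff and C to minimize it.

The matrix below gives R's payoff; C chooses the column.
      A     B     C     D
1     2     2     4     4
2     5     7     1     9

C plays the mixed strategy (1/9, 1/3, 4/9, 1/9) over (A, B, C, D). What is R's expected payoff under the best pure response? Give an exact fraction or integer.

1: (2)·(1/9) + (2)·(1/3) + (4)·(4/9) + (4)·(1/9) = 28/9.
2: (5)·(1/9) + (7)·(1/3) + (1)·(4/9) + (9)·(1/9) = 13/3.
The best pure response is 2 with expected payoff 13/3.

13/3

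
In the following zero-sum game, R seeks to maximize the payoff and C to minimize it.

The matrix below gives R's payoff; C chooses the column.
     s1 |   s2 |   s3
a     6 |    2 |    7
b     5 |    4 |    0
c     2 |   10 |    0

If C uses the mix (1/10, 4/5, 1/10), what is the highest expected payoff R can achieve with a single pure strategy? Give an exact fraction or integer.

a: (6)·(1/10) + (2)·(4/5) + (7)·(1/10) = 29/10.
b: (5)·(1/10) + (4)·(4/5) + (0)·(1/10) = 37/10.
c: (2)·(1/10) + (10)·(4/5) + (0)·(1/10) = 41/5.
The best pure response is c with expected payoff 41/5.

41/5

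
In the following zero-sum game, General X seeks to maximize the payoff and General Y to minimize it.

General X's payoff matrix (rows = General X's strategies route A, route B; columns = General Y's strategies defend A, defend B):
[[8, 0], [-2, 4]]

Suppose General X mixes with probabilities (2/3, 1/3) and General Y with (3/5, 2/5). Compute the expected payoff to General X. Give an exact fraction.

10/3

Against (3/5, 2/5), each row's expected payoff is route A: 24/5; route B: 2/5.
Taking the (2/3, 1/3)-weighted average: (2/3)·(24/5) + (1/3)·(2/5) = 10/3.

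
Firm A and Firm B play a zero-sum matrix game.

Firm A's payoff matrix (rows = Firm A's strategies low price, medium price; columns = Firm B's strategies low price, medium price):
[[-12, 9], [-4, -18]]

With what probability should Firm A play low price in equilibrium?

Row minima are -12 and -18, so Firm A's maximin is -12; column maxima are -4 and 9, so Firm B's minimax is -4. These differ, so the equilibrium is in mixed strategies.
Let Firm A play low price with probability p. Firm B is indifferent when −12p − 4(1−p) = 9p − 18(1−p), giving p = 2/5.

2/5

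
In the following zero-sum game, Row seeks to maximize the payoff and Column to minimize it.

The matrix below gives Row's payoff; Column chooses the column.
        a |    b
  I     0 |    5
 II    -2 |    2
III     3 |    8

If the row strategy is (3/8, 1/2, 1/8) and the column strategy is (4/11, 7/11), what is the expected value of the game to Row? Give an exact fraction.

197/88

Against (4/11, 7/11), each row's expected payoff is I: 35/11; II: 6/11; III: 68/11.
Taking the (3/8, 1/2, 1/8)-weighted average: (3/8)·(35/11) + (1/2)·(6/11) + (1/8)·(68/11) = 197/88.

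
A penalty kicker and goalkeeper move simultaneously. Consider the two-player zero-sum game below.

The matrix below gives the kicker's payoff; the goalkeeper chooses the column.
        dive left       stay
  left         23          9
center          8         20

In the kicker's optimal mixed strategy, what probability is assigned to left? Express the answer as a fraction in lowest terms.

Row minima are 9 and 8, so the kicker's maximin is 9; column maxima are 23 and 20, so the goalkeeper's minimax is 20. These differ, so the equilibrium is in mixed strategies.
Let the kicker play left with probability p. The goalkeeper is indifferent when 23p + 8(1−p) = 9p + 20(1−p), giving p = 6/13.

6/13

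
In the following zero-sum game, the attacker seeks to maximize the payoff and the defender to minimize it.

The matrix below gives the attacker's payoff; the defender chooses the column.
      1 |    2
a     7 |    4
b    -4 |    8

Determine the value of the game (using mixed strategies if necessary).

Row minima are 4 and -4, so the attacker's maximin is 4; column maxima are 7 and 8, so the defender's minimax is 7. These differ, so the equilibrium is in mixed strategies.
Let the attacker play a with probability p. The defender is indifferent when 7p − 4(1−p) = 4p + 8(1−p), giving p = 4/5.
Let the defender play 1 with probability q. The attacker is indifferent when 7q + 4(1−q) = −4q + 8(1−q), giving q = 4/15.
The value is 7·(4/15) + (4)·(11/15) = 24/5.

24/5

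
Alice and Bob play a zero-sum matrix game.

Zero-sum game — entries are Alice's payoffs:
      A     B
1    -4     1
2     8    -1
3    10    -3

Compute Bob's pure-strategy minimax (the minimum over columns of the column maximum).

The worst case (largest entry) in each column is A: 10, B: 1.
The best (smallest) of these is 1.

1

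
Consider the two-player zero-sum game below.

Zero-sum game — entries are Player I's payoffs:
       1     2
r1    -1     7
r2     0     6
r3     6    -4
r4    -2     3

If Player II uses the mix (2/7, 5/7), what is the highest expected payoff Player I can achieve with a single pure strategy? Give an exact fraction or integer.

33/7

r1: (-1)·(2/7) + (7)·(5/7) = 33/7.
r2: (0)·(2/7) + (6)·(5/7) = 30/7.
r3: (6)·(2/7) + (-4)·(5/7) = -8/7.
r4: (-2)·(2/7) + (3)·(5/7) = 11/7.
The best pure response is r1 with expected payoff 33/7.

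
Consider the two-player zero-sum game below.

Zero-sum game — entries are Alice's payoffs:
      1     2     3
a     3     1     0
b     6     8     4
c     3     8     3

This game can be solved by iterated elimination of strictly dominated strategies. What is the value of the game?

Column 2 is strictly dominated by 3 for Bob (0<1, 4<8, 3<8); eliminate 2.
Row c is strictly dominated by row b (6>3, 4>3); eliminate c.
Column 1 is strictly dominated by 3 for Bob (0<3, 4<6); eliminate 1.
Row a is strictly dominated by row b (4>0); eliminate a.
Only (b, 3) remains, with payoff 4.

4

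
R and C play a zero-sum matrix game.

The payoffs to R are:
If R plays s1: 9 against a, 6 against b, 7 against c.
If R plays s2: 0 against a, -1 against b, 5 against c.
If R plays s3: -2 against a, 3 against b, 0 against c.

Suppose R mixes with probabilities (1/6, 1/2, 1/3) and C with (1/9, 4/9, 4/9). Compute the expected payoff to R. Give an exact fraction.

Against (1/9, 4/9, 4/9), each row's expected payoff is s1: 61/9; s2: 16/9; s3: 10/9.
Taking the (1/6, 1/2, 1/3)-weighted average: (1/6)·(61/9) + (1/2)·(16/9) + (1/3)·(10/9) = 43/18.

43/18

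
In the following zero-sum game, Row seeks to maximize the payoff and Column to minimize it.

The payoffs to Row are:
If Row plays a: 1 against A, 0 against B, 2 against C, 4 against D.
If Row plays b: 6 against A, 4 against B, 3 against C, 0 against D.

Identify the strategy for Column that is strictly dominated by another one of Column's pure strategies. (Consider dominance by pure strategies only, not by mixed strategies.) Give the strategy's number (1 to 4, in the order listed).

1

Column prefers columns that give Row less. Compare A with B: 0 < 1, 4 < 6.
So B strictly dominates A for Column; A is strictly dominated.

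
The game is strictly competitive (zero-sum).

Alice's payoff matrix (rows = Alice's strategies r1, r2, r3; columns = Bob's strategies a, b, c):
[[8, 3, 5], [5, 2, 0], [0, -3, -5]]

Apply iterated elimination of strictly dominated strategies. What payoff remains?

Column a is strictly dominated by b for Bob (3<8, 2<5, -3<0); eliminate a.
Row r2 is strictly dominated by row r1 (3>2, 5>0); eliminate r2.
Row r3 is strictly dominated by row r1 (3>-3, 5>-5); eliminate r3.
Column c is strictly dominated by b for Bob (3<5); eliminate c.
Only (r1, b) remains, with payoff 3.

3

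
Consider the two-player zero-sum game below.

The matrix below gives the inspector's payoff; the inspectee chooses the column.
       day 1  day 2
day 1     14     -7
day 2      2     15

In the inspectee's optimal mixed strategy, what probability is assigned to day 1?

11/17

Row minima are -7 and 2, so the inspector's maximin is 2; column maxima are 14 and 15, so the inspectee's minimax is 14. These differ, so the equilibrium is in mixed strategies.
Let the inspectee play day 1 with probability q. The inspector is indifferent when 14q − 7(1−q) = 2q + 15(1−q), giving q = 11/17.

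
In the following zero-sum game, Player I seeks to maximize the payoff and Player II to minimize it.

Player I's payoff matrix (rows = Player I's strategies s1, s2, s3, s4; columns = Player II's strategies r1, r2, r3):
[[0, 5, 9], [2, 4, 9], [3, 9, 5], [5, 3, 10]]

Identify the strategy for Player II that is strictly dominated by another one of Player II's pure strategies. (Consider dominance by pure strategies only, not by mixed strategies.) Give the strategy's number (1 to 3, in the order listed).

3

Player II prefers columns that give Player I less. Compare r3 with r1: 0 < 9, 2 < 9, 3 < 5, 5 < 10.
So r1 strictly dominates r3 for Player II; r3 is strictly dominated.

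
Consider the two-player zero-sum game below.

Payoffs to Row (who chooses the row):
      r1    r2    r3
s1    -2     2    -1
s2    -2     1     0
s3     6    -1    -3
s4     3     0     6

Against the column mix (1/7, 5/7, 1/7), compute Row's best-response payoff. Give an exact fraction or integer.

s1: (-2)·(1/7) + (2)·(5/7) + (-1)·(1/7) = 1.
s2: (-2)·(1/7) + (1)·(5/7) + (0)·(1/7) = 3/7.
s3: (6)·(1/7) + (-1)·(5/7) + (-3)·(1/7) = -2/7.
s4: (3)·(1/7) + (0)·(5/7) + (6)·(1/7) = 9/7.
The best pure response is s4 with expected payoff 9/7.

9/7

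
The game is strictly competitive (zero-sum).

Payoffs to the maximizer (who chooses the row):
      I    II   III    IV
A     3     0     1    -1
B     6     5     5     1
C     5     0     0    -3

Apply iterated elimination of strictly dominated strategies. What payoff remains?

Column I is strictly dominated by II for the minimizer (0<3, 5<6, 0<5); eliminate I.
Column II is strictly dominated by IV for the minimizer (-1<0, 1<5, -3<0); eliminate II.
Column III is strictly dominated by IV for the minimizer (-1<1, 1<5, -3<0); eliminate III.
Row C is strictly dominated by row A (-1>-3); eliminate C.
Row A is strictly dominated by row B (1>-1); eliminate A.
Only (B, IV) remains, with payoff 1.

1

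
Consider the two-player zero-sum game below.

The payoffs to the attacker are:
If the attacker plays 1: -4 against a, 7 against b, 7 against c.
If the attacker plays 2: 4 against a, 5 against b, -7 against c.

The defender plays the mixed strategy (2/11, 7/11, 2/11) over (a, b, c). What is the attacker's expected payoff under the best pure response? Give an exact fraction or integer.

1: (-4)·(2/11) + (7)·(7/11) + (7)·(2/11) = 5.
2: (4)·(2/11) + (5)·(7/11) + (-7)·(2/11) = 29/11.
The best pure response is 1 with expected payoff 5.

5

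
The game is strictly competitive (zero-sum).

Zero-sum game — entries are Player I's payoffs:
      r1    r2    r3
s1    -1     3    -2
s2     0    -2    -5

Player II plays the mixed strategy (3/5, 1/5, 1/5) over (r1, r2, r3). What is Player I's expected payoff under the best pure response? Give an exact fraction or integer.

s1: (-1)·(3/5) + (3)·(1/5) + (-2)·(1/5) = -2/5.
s2: (0)·(3/5) + (-2)·(1/5) + (-5)·(1/5) = -7/5.
The best pure response is s1 with expected payoff -2/5.

-2/5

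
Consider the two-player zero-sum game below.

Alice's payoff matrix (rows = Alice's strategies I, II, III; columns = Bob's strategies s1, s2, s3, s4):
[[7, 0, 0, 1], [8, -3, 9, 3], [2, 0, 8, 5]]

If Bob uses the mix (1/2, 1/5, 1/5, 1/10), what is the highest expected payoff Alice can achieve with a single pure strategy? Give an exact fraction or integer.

I: (7)·(1/2) + (0)·(1/5) + (0)·(1/5) + (1)·(1/10) = 18/5.
II: (8)·(1/2) + (-3)·(1/5) + (9)·(1/5) + (3)·(1/10) = 11/2.
III: (2)·(1/2) + (0)·(1/5) + (8)·(1/5) + (5)·(1/10) = 31/10.
The best pure response is II with expected payoff 11/2.

11/2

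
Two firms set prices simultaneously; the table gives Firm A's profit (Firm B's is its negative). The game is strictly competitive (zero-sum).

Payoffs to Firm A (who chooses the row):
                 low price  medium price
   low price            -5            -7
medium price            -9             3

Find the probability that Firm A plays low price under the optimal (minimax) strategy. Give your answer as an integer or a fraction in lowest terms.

6/7

Row minima are -7 and -9, so Firm A's maximin is -7; column maxima are -5 and 3, so Firm B's minimax is -5. These differ, so the equilibrium is in mixed strategies.
Let Firm A play low price with probability p. Firm B is indifferent when −5p − 9(1−p) = −7p + 3(1−p), giving p = 6/7.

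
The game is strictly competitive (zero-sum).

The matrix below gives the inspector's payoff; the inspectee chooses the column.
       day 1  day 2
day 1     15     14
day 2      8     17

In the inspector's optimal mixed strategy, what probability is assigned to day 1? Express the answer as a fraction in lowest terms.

9/10

Row minima are 14 and 8, so the inspector's maximin is 14; column maxima are 15 and 17, so the inspectee's minimax is 15. These differ, so the equilibrium is in mixed strategies.
Let the inspector play day 1 with probability p. The inspectee is indifferent when 15p + 8(1−p) = 14p + 17(1−p), giving p = 9/10.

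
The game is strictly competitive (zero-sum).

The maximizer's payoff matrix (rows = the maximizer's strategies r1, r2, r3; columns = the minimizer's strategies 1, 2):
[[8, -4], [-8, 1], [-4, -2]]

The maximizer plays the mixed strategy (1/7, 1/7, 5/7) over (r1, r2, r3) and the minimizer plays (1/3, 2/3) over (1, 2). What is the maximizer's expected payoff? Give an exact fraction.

Against (1/3, 2/3), each row's expected payoff is r1: 0; r2: -2; r3: -8/3.
Taking the (1/7, 1/7, 5/7)-weighted average: (1/7)·(0) + (1/7)·(-2) + (5/7)·(-8/3) = -46/21.

-46/21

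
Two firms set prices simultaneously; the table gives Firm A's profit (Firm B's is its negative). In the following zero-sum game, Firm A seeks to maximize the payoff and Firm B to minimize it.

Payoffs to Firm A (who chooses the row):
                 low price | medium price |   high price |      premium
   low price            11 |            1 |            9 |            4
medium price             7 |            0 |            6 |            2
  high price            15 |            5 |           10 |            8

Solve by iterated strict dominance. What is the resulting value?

Column low price is strictly dominated by medium price for Firm B (1<11, 0<7, 5<15); eliminate low price.
Row low price is strictly dominated by row high price (5>1, 10>9, 8>4); eliminate low price.
Row medium price is strictly dominated by row high price (5>0, 10>6, 8>2); eliminate medium price.
Column high price is strictly dominated by medium price for Firm B (5<10); eliminate high price.
Column premium is strictly dominated by medium price for Firm B (5<8); eliminate premium.
Only (high price, medium price) remains, with payoff 5.

5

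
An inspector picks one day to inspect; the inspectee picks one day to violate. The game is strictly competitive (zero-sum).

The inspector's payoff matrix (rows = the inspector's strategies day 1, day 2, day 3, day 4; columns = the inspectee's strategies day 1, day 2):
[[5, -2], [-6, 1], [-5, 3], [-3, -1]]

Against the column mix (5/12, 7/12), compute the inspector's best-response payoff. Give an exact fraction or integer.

day 1: (5)·(5/12) + (-2)·(7/12) = 11/12.
day 2: (-6)·(5/12) + (1)·(7/12) = -23/12.
day 3: (-5)·(5/12) + (3)·(7/12) = -1/3.
day 4: (-3)·(5/12) + (-1)·(7/12) = -11/6.
The best pure response is day 1 with expected payoff 11/12.

11/12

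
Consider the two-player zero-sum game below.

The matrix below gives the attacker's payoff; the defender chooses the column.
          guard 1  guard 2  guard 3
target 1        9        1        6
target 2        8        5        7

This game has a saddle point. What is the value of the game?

Row minima: 1, 5 → the attacker's maximin is 5.
Column maxima: 9, 5, 7 → the defender's minimax is 5.
They coincide at (target 2, guard 2), so the value is 5.

5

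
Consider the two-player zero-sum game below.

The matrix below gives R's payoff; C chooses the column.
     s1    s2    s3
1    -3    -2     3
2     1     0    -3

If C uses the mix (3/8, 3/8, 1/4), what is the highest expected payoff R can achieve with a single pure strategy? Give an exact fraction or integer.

1: (-3)·(3/8) + (-2)·(3/8) + (3)·(1/4) = -9/8.
2: (1)·(3/8) + (0)·(3/8) + (-3)·(1/4) = -3/8.
The best pure response is 2 with expected payoff -3/8.

-3/8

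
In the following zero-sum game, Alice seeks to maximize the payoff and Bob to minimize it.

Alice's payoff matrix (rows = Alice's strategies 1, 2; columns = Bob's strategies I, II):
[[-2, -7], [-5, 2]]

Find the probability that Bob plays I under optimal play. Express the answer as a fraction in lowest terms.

Row minima are -7 and -5, so Alice's maximin is -5; column maxima are -2 and 2, so Bob's minimax is -2. These differ, so the equilibrium is in mixed strategies.
Let Bob play I with probability q. Alice is indifferent when −2q − 7(1−q) = −5q + 2(1−q), giving q = 3/4.

3/4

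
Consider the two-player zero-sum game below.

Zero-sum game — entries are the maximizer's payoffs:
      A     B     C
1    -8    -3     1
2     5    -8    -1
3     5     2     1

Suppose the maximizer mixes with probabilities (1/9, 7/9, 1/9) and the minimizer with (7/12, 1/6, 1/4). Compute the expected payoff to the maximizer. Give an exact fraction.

95/108

Against (7/12, 1/6, 1/4), each row's expected payoff is 1: -59/12; 2: 4/3; 3: 7/2.
Taking the (1/9, 7/9, 1/9)-weighted average: (1/9)·(-59/12) + (7/9)·(4/3) + (1/9)·(7/2) = 95/108.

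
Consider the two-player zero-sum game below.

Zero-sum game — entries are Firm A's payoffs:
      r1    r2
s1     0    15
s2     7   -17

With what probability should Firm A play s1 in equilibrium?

Row minima are 0 and -17, so Firm A's maximin is 0; column maxima are 7 and 15, so Firm B's minimax is 7. These differ, so the equilibrium is in mixed strategies.
Let Firm A play s1 with probability p. Firm B is indifferent when 7(1−p) = 15p − 17(1−p), giving p = 8/13.

8/13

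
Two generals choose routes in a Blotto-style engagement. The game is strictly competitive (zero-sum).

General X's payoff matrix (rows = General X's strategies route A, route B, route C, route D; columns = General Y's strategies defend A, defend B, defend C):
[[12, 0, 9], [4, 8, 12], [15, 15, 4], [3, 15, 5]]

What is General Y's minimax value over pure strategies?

The worst case (largest entry) in each column is defend A: 15, defend B: 15, defend C: 12.
The best (smallest) of these is 12.

12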